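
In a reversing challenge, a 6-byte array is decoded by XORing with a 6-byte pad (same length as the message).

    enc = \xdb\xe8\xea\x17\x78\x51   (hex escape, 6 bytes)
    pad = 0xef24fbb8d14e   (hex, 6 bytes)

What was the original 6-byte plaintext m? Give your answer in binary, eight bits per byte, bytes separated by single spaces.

db xor ef = 34
e8 xor 24 = cc
ea xor fb = 11
17 xor b8 = af
78 xor d1 = a9
51 xor 4e = 1f

00110100 11001100 00010001 10101111 10101001 00011111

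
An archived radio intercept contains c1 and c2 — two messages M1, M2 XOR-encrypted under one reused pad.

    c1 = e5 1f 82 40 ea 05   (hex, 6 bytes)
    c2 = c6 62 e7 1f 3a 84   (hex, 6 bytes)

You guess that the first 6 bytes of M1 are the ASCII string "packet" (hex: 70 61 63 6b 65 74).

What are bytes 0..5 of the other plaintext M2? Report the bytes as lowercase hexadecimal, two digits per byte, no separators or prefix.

First, c1 ⊕ c2 = (M1 ⊕ K) ⊕ (M2 ⊕ K) = M1 ⊕ M2, so the key drops out. Then M2 = (M1 ⊕ M2) ⊕ M1 over the first 6 bytes.
byte 0: (e5 xor c6) xor 70 = 23 xor 70 = 53
byte 1: (1f xor 62) xor 61 = 7d xor 61 = 1c
byte 2: (82 xor e7) xor 63 = 65 xor 63 = 06
byte 3: (40 xor 1f) xor 6b = 5f xor 6b = 34
byte 4: (ea xor 3a) xor 65 = d0 xor 65 = b5
byte 5: (05 xor 84) xor 74 = 81 xor 74 = f5

531c0634b5f5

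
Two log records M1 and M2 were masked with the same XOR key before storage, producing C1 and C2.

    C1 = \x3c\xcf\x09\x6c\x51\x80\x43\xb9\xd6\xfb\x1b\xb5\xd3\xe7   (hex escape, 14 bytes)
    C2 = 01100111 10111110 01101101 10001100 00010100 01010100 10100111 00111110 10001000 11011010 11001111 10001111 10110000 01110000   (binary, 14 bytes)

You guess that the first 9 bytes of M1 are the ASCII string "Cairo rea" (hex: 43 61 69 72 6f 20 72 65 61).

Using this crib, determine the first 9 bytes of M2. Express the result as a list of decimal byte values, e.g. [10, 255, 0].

[24, 16, 13, 146, 42, 244, 150, 226, 63]

First, C1 ⊕ C2 = (M1 ⊕ K) ⊕ (M2 ⊕ K) = M1 ⊕ M2, so the key drops out. Then M2 = (M1 ⊕ M2) ⊕ M1 over the first 9 bytes.
byte 0: (3c ^ 67) ^ 43 = 5b ^ 43 = 18
byte 1: (cf ^ be) ^ 61 = 71 ^ 61 = 10
byte 2: (09 ^ 6d) ^ 69 = 64 ^ 69 = 0d
byte 3: (6c ^ 8c) ^ 72 = e0 ^ 72 = 92
byte 4: (51 ^ 14) ^ 6f = 45 ^ 6f = 2a
byte 5: (80 ^ 54) ^ 20 = d4 ^ 20 = f4
byte 6: (43 ^ a7) ^ 72 = e4 ^ 72 = 96
byte 7: (b9 ^ 3e) ^ 65 = 87 ^ 65 = e2
byte 8: (d6 ^ 88) ^ 61 = 5e ^ 61 = 3f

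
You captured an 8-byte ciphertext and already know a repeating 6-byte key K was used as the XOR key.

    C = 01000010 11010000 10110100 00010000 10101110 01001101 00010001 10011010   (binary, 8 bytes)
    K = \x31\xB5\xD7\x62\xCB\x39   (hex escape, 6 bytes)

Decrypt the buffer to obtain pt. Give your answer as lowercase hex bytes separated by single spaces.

The 6-byte key repeats, so the effective keystream is 31 b5 d7 62 cb 39 31 b5.
byte 0: 01000010 XOR 00110001 = 01110011
byte 1: 11010000 XOR 10110101 = 01100101
byte 2: 10110100 XOR 11010111 = 01100011
byte 3: 00010000 XOR 01100010 = 01110010
byte 4: 10101110 XOR 11001011 = 01100101
byte 5: 01001101 XOR 00111001 = 01110100
byte 6: 00010001 XOR 00110001 = 00100000
byte 7: 10011010 XOR 10110101 = 00101111

73 65 63 72 65 74 20 2f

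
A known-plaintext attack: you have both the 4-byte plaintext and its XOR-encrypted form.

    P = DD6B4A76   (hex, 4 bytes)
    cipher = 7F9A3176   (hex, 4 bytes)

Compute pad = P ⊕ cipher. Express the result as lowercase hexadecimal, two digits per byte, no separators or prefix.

Since cipher = P ⊕ pad, XORing both sides with P gives pad = P ⊕ cipher.
dd ⊕ 7f = a2
6b ⊕ 9a = f1
4a ⊕ 31 = 7b
76 ⊕ 76 = 00

a2f17b00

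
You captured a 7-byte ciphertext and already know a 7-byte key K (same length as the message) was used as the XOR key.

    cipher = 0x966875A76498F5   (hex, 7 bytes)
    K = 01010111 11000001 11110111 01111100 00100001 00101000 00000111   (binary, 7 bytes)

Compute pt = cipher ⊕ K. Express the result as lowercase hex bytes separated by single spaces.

XOR is its own inverse, so applying the key byte-wise gives the result directly.
96 ⊕ 57 = c1
68 ⊕ c1 = a9
75 ⊕ f7 = 82
a7 ⊕ 7c = db
64 ⊕ 21 = 45
98 ⊕ 28 = b0
f5 ⊕ 07 = f2

c1 a9 82 db 45 b0 f2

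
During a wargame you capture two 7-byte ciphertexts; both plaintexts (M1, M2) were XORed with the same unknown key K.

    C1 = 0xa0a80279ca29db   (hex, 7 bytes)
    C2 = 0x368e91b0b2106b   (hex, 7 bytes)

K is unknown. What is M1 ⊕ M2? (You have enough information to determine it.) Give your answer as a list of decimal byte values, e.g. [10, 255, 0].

[150, 38, 147, 201, 120, 57, 176]

C1 ⊕ C2 = (M1 ⊕ K) ⊕ (M2 ⊕ K) = M1 ⊕ M2 — the shared key cancels under XOR.
160 ^  54 = 150
168 ^ 142 =  38
  2 ^ 145 = 147
121 ^ 176 = 201
202 ^ 178 = 120
 41 ^  16 =  57
219 ^ 107 = 176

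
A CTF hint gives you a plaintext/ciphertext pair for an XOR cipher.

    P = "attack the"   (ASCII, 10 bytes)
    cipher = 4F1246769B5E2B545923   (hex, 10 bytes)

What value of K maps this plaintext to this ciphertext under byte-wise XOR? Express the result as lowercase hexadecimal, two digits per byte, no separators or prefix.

2e663217f8350b203146

Since cipher = P ⊕ K, XORing both sides with P gives K = P ⊕ cipher.
61 XOR 4f = 2e
74 XOR 12 = 66
74 XOR 46 = 32
61 XOR 76 = 17
63 XOR 9b = f8
6b XOR 5e = 35
20 XOR 2b = 0b
74 XOR 54 = 20
68 XOR 59 = 31
65 XOR 23 = 46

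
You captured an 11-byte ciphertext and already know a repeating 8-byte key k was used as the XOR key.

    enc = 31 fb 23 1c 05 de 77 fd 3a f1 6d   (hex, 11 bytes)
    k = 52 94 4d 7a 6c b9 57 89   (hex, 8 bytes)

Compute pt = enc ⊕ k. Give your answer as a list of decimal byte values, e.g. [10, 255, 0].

The 8-byte key repeats, so the effective keystream is 52 94 4d 7a 6c b9 57 89 52 94 4d.
byte 0:  49 xor  82 =  99
byte 1: 251 xor 148 = 111
byte 2:  35 xor  77 = 110
byte 3:  28 xor 122 = 102
byte 4:   5 xor 108 = 105
byte 5: 222 xor 185 = 103
byte 6: 119 xor  87 =  32
byte 7: 253 xor 137 = 116
byte 8:  58 xor  82 = 104
byte 9: 241 xor 148 = 101
byte 10: 109 xor  77 =  32

[99, 111, 110, 102, 105, 103, 32, 116, 104, 101, 32]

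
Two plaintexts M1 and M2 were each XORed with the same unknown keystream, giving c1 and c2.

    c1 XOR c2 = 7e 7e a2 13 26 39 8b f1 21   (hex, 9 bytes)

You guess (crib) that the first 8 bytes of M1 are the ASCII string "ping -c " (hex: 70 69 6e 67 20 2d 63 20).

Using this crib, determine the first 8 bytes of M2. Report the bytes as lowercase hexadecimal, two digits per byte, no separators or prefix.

0e17cc740614e8d1

Since c1 ⊕ c2 = M1 ⊕ M2, XORing with the guessed M1 bytes yields the corresponding M2 bytes: M2 = (c1 ⊕ c2) ⊕ M1.
7e xor 70 = 0e
7e xor 69 = 17
a2 xor 6e = cc
13 xor 67 = 74
26 xor 20 = 06
39 xor 2d = 14
8b xor 63 = e8
f1 xor 20 = d1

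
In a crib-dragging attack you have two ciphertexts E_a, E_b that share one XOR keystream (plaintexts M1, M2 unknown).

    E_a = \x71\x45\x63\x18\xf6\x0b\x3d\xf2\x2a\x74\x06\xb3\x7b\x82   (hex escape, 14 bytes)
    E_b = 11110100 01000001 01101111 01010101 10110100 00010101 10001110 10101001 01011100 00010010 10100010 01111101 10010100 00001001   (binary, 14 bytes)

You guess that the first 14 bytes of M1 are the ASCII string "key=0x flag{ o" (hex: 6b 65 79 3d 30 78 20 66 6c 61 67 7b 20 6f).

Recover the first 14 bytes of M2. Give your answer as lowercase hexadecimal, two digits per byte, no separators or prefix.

First, E_a ⊕ E_b = (M1 ⊕ K) ⊕ (M2 ⊕ K) = M1 ⊕ M2, so the key drops out. Then M2 = (M1 ⊕ M2) ⊕ M1 over the first 14 bytes.
byte 0: (71 ^ f4) ^ 6b = 85 ^ 6b = ee
byte 1: (45 ^ 41) ^ 65 = 04 ^ 65 = 61
byte 2: (63 ^ 6f) ^ 79 = 0c ^ 79 = 75
byte 3: (18 ^ 55) ^ 3d = 4d ^ 3d = 70
byte 4: (f6 ^ b4) ^ 30 = 42 ^ 30 = 72
byte 5: (0b ^ 15) ^ 78 = 1e ^ 78 = 66
byte 6: (3d ^ 8e) ^ 20 = b3 ^ 20 = 93
byte 7: (f2 ^ a9) ^ 66 = 5b ^ 66 = 3d
byte 8: (2a ^ 5c) ^ 6c = 76 ^ 6c = 1a
byte 9: (74 ^ 12) ^ 61 = 66 ^ 61 = 07
byte 10: (06 ^ a2) ^ 67 = a4 ^ 67 = c3
byte 11: (b3 ^ 7d) ^ 7b = ce ^ 7b = b5
byte 12: (7b ^ 94) ^ 20 = ef ^ 20 = cf
byte 13: (82 ^ 09) ^ 6f = 8b ^ 6f = e4

ee6175707266933d1a07c3b5cfe4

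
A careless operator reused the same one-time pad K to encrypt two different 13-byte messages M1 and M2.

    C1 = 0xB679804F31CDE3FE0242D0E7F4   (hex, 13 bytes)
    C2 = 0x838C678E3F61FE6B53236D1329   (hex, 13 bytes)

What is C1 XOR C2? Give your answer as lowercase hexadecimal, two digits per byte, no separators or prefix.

35f5e7c10eac1d955161bdf4dd

C1 ⊕ C2 = (M1 ⊕ K) ⊕ (M2 ⊕ K) = M1 ⊕ M2 — the shared key cancels under XOR.
byte 0: 10110110 XOR 10000011 = 00110101
byte 1: 01111001 XOR 10001100 = 11110101
byte 2: 10000000 XOR 01100111 = 11100111
byte 3: 01001111 XOR 10001110 = 11000001
byte 4: 00110001 XOR 00111111 = 00001110
byte 5: 11001101 XOR 01100001 = 10101100
byte 6: 11100011 XOR 11111110 = 00011101
byte 7: 11111110 XOR 01101011 = 10010101
byte 8: 00000010 XOR 01010011 = 01010001
byte 9: 01000010 XOR 00100011 = 01100001
byte 10: 11010000 XOR 01101101 = 10111101
byte 11: 11100111 XOR 00010011 = 11110100
byte 12: 11110100 XOR 00101001 = 11011101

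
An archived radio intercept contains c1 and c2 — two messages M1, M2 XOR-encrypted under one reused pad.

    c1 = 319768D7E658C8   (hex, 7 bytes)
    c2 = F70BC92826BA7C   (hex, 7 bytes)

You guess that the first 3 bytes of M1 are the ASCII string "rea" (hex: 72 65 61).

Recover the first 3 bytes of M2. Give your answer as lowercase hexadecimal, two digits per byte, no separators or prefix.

First, c1 ⊕ c2 = (M1 ⊕ K) ⊕ (M2 ⊕ K) = M1 ⊕ M2, so the key drops out. Then M2 = (M1 ⊕ M2) ⊕ M1 over the first 3 bytes.
byte 0: (31 ⊕ f7) ⊕ 72 = c6 ⊕ 72 = b4
byte 1: (97 ⊕ 0b) ⊕ 65 = 9c ⊕ 65 = f9
byte 2: (68 ⊕ c9) ⊕ 61 = a1 ⊕ 61 = c0

b4f9c0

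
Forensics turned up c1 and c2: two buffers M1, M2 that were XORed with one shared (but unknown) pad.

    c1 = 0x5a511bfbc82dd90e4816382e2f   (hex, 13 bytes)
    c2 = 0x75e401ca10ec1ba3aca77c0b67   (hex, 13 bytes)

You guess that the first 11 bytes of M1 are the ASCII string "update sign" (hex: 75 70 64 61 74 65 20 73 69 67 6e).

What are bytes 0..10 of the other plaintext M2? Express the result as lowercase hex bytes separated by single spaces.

5a c5 7e 50 ac a4 e2 de 8d d6 2a

First, c1 ⊕ c2 = (M1 ⊕ K) ⊕ (M2 ⊕ K) = M1 ⊕ M2, so the key drops out. Then M2 = (M1 ⊕ M2) ⊕ M1 over the first 11 bytes.
byte 0: (5a ^ 75) ^ 75 = 2f ^ 75 = 5a
byte 1: (51 ^ e4) ^ 70 = b5 ^ 70 = c5
byte 2: (1b ^ 01) ^ 64 = 1a ^ 64 = 7e
byte 3: (fb ^ ca) ^ 61 = 31 ^ 61 = 50
byte 4: (c8 ^ 10) ^ 74 = d8 ^ 74 = ac
byte 5: (2d ^ ec) ^ 65 = c1 ^ 65 = a4
byte 6: (d9 ^ 1b) ^ 20 = c2 ^ 20 = e2
byte 7: (0e ^ a3) ^ 73 = ad ^ 73 = de
byte 8: (48 ^ ac) ^ 69 = e4 ^ 69 = 8d
byte 9: (16 ^ a7) ^ 67 = b1 ^ 67 = d6
byte 10: (38 ^ 7c) ^ 6e = 44 ^ 6e = 2a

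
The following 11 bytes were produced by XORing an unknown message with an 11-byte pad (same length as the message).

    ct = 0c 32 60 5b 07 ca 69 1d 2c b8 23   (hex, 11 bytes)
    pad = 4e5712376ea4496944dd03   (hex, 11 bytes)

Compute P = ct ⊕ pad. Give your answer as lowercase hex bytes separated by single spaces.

42 65 72 6c 69 6e 20 74 68 65 20

XOR is its own inverse, so applying the key byte-wise gives the result directly.
byte 0: 0c ⊕ 4e = 42
byte 1: 32 ⊕ 57 = 65
byte 2: 60 ⊕ 12 = 72
byte 3: 5b ⊕ 37 = 6c
byte 4: 07 ⊕ 6e = 69
byte 5: ca ⊕ a4 = 6e
byte 6: 69 ⊕ 49 = 20
byte 7: 1d ⊕ 69 = 74
byte 8: 2c ⊕ 44 = 68
byte 9: b8 ⊕ dd = 65
byte 10: 23 ⊕ 03 = 20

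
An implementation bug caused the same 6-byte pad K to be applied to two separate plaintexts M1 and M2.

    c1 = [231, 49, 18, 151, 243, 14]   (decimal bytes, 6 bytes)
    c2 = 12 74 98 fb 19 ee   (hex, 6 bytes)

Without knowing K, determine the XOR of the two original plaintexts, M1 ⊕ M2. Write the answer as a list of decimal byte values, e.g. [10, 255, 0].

[245, 69, 138, 108, 234, 224]

c1 ⊕ c2 = (M1 ⊕ K) ⊕ (M2 ⊕ K) = M1 ⊕ M2 — the shared key cancels under XOR.
e7 ⊕ 12 = f5
31 ⊕ 74 = 45
12 ⊕ 98 = 8a
97 ⊕ fb = 6c
f3 ⊕ 19 = ea
0e ⊕ ee = e0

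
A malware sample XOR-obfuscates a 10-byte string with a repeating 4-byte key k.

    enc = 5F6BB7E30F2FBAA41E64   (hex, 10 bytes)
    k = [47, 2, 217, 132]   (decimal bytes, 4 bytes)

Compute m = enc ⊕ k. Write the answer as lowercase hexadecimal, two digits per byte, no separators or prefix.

The 4-byte key repeats, so the effective keystream is 2f 02 d9 84 2f 02 d9 84 2f 02.
byte 0:  95 XOR  47 = 112
byte 1: 107 XOR   2 = 105
byte 2: 183 XOR 217 = 110
byte 3: 227 XOR 132 = 103
byte 4:  15 XOR  47 =  32
byte 5:  47 XOR   2 =  45
byte 6: 186 XOR 217 =  99
byte 7: 164 XOR 132 =  32
byte 8:  30 XOR  47 =  49
byte 9: 100 XOR   2 = 102

70696e67202d63203166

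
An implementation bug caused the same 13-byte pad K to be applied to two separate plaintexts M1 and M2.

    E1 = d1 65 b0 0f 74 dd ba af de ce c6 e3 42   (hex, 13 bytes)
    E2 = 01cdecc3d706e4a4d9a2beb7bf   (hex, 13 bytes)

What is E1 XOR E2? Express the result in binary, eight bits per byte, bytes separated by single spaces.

11010000 10101000 01011100 11001100 10100011 11011011 01011110 00001011 00000111 01101100 01111000 01010100 11111101

E1 ⊕ E2 = (M1 ⊕ K) ⊕ (M2 ⊕ K) = M1 ⊕ M2 — the shared key cancels under XOR.
209 ⊕   1 = 208
101 ⊕ 205 = 168
176 ⊕ 236 =  92
 15 ⊕ 195 = 204
116 ⊕ 215 = 163
221 ⊕   6 = 219
186 ⊕ 228 =  94
175 ⊕ 164 =  11
222 ⊕ 217 =   7
206 ⊕ 162 = 108
198 ⊕ 190 = 120
227 ⊕ 183 =  84
 66 ⊕ 191 = 253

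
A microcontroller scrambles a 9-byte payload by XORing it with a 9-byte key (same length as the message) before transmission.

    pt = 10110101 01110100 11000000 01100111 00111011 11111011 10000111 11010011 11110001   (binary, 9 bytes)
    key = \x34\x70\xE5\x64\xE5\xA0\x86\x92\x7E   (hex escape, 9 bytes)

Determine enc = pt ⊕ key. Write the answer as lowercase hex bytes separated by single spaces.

XOR is its own inverse, so applying the key byte-wise gives the result directly.
byte 0: b5 ^ 34 = 81
byte 1: 74 ^ 70 = 04
byte 2: c0 ^ e5 = 25
byte 3: 67 ^ 64 = 03
byte 4: 3b ^ e5 = de
byte 5: fb ^ a0 = 5b
byte 6: 87 ^ 86 = 01
byte 7: d3 ^ 92 = 41
byte 8: f1 ^ 7e = 8f

81 04 25 03 de 5b 01 41 8f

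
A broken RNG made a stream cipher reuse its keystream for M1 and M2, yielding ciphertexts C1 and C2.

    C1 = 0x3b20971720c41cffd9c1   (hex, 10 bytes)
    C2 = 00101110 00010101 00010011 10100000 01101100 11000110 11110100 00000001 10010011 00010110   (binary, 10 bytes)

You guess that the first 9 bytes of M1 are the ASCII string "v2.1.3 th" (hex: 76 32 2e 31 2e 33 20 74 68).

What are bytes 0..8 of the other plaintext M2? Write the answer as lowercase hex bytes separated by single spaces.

63 07 aa 86 62 31 c8 8a 22

First, C1 ⊕ C2 = (M1 ⊕ K) ⊕ (M2 ⊕ K) = M1 ⊕ M2, so the key drops out. Then M2 = (M1 ⊕ M2) ⊕ M1 over the first 9 bytes.
byte 0: (3b xor 2e) xor 76 = 15 xor 76 = 63
byte 1: (20 xor 15) xor 32 = 35 xor 32 = 07
byte 2: (97 xor 13) xor 2e = 84 xor 2e = aa
byte 3: (17 xor a0) xor 31 = b7 xor 31 = 86
byte 4: (20 xor 6c) xor 2e = 4c xor 2e = 62
byte 5: (c4 xor c6) xor 33 = 02 xor 33 = 31
byte 6: (1c xor f4) xor 20 = e8 xor 20 = c8
byte 7: (ff xor 01) xor 74 = fe xor 74 = 8a
byte 8: (d9 xor 93) xor 68 = 4a xor 68 = 22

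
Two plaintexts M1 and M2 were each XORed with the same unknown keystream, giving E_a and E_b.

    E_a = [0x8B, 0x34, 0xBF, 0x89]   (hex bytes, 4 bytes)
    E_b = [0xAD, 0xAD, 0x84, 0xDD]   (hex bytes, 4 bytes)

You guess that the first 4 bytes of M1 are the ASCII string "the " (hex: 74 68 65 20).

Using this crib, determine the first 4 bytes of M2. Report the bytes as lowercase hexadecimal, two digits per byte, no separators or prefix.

52f15e74

First, E_a ⊕ E_b = (M1 ⊕ K) ⊕ (M2 ⊕ K) = M1 ⊕ M2, so the key drops out. Then M2 = (M1 ⊕ M2) ⊕ M1 over the first 4 bytes.
byte 0: (8b xor ad) xor 74 = 26 xor 74 = 52
byte 1: (34 xor ad) xor 68 = 99 xor 68 = f1
byte 2: (bf xor 84) xor 65 = 3b xor 65 = 5e
byte 3: (89 xor dd) xor 20 = 54 xor 20 = 74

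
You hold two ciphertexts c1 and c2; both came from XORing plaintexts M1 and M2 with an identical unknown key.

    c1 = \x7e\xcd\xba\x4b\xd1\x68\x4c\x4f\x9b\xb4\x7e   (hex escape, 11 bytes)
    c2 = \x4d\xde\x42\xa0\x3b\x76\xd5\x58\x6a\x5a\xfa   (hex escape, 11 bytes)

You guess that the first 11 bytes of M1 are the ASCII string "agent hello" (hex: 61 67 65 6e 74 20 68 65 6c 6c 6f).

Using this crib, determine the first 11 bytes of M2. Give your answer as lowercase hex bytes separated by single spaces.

First, c1 ⊕ c2 = (M1 ⊕ K) ⊕ (M2 ⊕ K) = M1 ⊕ M2, so the key drops out. Then M2 = (M1 ⊕ M2) ⊕ M1 over the first 11 bytes.
byte 0: (7e XOR 4d) XOR 61 = 33 XOR 61 = 52
byte 1: (cd XOR de) XOR 67 = 13 XOR 67 = 74
byte 2: (ba XOR 42) XOR 65 = f8 XOR 65 = 9d
byte 3: (4b XOR a0) XOR 6e = eb XOR 6e = 85
byte 4: (d1 XOR 3b) XOR 74 = ea XOR 74 = 9e
byte 5: (68 XOR 76) XOR 20 = 1e XOR 20 = 3e
byte 6: (4c XOR d5) XOR 68 = 99 XOR 68 = f1
byte 7: (4f XOR 58) XOR 65 = 17 XOR 65 = 72
byte 8: (9b XOR 6a) XOR 6c = f1 XOR 6c = 9d
byte 9: (b4 XOR 5a) XOR 6c = ee XOR 6c = 82
byte 10: (7e XOR fa) XOR 6f = 84 XOR 6f = eb

52 74 9d 85 9e 3e f1 72 9d 82 eb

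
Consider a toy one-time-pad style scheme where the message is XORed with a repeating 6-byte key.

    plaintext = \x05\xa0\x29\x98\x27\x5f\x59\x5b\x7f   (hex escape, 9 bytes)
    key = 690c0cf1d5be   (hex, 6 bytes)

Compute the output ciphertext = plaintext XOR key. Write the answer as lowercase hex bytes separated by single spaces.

The 6-byte key repeats, so the effective keystream is 69 0c 0c f1 d5 be 69 0c 0c.
byte 0: 05 xor 69 = 6c
byte 1: a0 xor 0c = ac
byte 2: 29 xor 0c = 25
byte 3: 98 xor f1 = 69
byte 4: 27 xor d5 = f2
byte 5: 5f xor be = e1
byte 6: 59 xor 69 = 30
byte 7: 5b xor 0c = 57
byte 8: 7f xor 0c = 73

6c ac 25 69 f2 e1 30 57 73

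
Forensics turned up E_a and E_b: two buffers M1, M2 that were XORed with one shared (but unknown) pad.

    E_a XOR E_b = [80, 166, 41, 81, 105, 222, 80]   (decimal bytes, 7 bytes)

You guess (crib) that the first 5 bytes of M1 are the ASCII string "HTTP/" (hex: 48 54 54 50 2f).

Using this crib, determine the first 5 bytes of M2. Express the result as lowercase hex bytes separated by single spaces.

Since E_a ⊕ E_b = M1 ⊕ M2, XORing with the guessed M1 bytes yields the corresponding M2 bytes: M2 = (E_a ⊕ E_b) ⊕ M1.
50 xor 48 = 18
a6 xor 54 = f2
29 xor 54 = 7d
51 xor 50 = 01
69 xor 2f = 46

18 f2 7d 01 46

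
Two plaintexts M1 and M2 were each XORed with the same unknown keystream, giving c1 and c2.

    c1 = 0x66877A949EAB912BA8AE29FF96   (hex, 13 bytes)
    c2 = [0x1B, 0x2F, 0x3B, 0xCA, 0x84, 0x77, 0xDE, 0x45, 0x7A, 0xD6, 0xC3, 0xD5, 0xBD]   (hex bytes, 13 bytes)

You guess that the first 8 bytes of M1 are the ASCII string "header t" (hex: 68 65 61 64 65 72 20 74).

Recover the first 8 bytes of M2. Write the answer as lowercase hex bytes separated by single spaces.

15 cd 20 3a 7f ae 6f 1a

First, c1 ⊕ c2 = (M1 ⊕ K) ⊕ (M2 ⊕ K) = M1 ⊕ M2, so the key drops out. Then M2 = (M1 ⊕ M2) ⊕ M1 over the first 8 bytes.
byte 0: (66 ⊕ 1b) ⊕ 68 = 7d ⊕ 68 = 15
byte 1: (87 ⊕ 2f) ⊕ 65 = a8 ⊕ 65 = cd
byte 2: (7a ⊕ 3b) ⊕ 61 = 41 ⊕ 61 = 20
byte 3: (94 ⊕ ca) ⊕ 64 = 5e ⊕ 64 = 3a
byte 4: (9e ⊕ 84) ⊕ 65 = 1a ⊕ 65 = 7f
byte 5: (ab ⊕ 77) ⊕ 72 = dc ⊕ 72 = ae
byte 6: (91 ⊕ de) ⊕ 20 = 4f ⊕ 20 = 6f
byte 7: (2b ⊕ 45) ⊕ 74 = 6e ⊕ 74 = 1a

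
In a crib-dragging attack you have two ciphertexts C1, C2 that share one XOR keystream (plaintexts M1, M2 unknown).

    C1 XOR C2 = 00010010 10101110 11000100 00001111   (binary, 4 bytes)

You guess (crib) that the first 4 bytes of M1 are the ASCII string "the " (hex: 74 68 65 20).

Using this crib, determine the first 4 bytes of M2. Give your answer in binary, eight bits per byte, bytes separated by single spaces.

Since C1 ⊕ C2 = M1 ⊕ M2, XORing with the guessed M1 bytes yields the corresponding M2 bytes: M2 = (C1 ⊕ C2) ⊕ M1.
 18 xor 116 = 102
174 xor 104 = 198
196 xor 101 = 161
 15 xor  32 =  47

01100110 11000110 10100001 00101111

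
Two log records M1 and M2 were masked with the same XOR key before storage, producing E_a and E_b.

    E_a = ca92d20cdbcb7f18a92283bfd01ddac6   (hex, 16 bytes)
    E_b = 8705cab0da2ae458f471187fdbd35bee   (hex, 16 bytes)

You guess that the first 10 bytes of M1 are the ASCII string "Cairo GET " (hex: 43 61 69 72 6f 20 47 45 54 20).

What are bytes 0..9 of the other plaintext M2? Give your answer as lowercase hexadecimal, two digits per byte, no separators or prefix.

First, E_a ⊕ E_b = (M1 ⊕ K) ⊕ (M2 ⊕ K) = M1 ⊕ M2, so the key drops out. Then M2 = (M1 ⊕ M2) ⊕ M1 over the first 10 bytes.
byte 0: (ca ^ 87) ^ 43 = 4d ^ 43 = 0e
byte 1: (92 ^ 05) ^ 61 = 97 ^ 61 = f6
byte 2: (d2 ^ ca) ^ 69 = 18 ^ 69 = 71
byte 3: (0c ^ b0) ^ 72 = bc ^ 72 = ce
byte 4: (db ^ da) ^ 6f = 01 ^ 6f = 6e
byte 5: (cb ^ 2a) ^ 20 = e1 ^ 20 = c1
byte 6: (7f ^ e4) ^ 47 = 9b ^ 47 = dc
byte 7: (18 ^ 58) ^ 45 = 40 ^ 45 = 05
byte 8: (a9 ^ f4) ^ 54 = 5d ^ 54 = 09
byte 9: (22 ^ 71) ^ 20 = 53 ^ 20 = 73

0ef671ce6ec1dc050973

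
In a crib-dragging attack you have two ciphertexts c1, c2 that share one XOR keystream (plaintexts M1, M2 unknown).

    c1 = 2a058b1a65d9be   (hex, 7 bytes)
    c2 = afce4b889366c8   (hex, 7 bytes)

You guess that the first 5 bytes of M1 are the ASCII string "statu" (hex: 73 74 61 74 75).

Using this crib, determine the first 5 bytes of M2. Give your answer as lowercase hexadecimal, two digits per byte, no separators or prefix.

f6bfa1e683

First, c1 ⊕ c2 = (M1 ⊕ K) ⊕ (M2 ⊕ K) = M1 ⊕ M2, so the key drops out. Then M2 = (M1 ⊕ M2) ⊕ M1 over the first 5 bytes.
byte 0: (2a XOR af) XOR 73 = 85 XOR 73 = f6
byte 1: (05 XOR ce) XOR 74 = cb XOR 74 = bf
byte 2: (8b XOR 4b) XOR 61 = c0 XOR 61 = a1
byte 3: (1a XOR 88) XOR 74 = 92 XOR 74 = e6
byte 4: (65 XOR 93) XOR 75 = f6 XOR 75 = 83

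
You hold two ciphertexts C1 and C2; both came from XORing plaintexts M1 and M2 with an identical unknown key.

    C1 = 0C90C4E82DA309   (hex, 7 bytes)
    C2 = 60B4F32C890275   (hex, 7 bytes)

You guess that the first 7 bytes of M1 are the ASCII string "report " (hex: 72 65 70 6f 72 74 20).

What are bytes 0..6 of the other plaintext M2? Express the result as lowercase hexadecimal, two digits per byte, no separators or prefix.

1e4147abd6d55c

First, C1 ⊕ C2 = (M1 ⊕ K) ⊕ (M2 ⊕ K) = M1 ⊕ M2, so the key drops out. Then M2 = (M1 ⊕ M2) ⊕ M1 over the first 7 bytes.
byte 0: (0c ⊕ 60) ⊕ 72 = 6c ⊕ 72 = 1e
byte 1: (90 ⊕ b4) ⊕ 65 = 24 ⊕ 65 = 41
byte 2: (c4 ⊕ f3) ⊕ 70 = 37 ⊕ 70 = 47
byte 3: (e8 ⊕ 2c) ⊕ 6f = c4 ⊕ 6f = ab
byte 4: (2d ⊕ 89) ⊕ 72 = a4 ⊕ 72 = d6
byte 5: (a3 ⊕ 02) ⊕ 74 = a1 ⊕ 74 = d5
byte 6: (09 ⊕ 75) ⊕ 20 = 7c ⊕ 20 = 5c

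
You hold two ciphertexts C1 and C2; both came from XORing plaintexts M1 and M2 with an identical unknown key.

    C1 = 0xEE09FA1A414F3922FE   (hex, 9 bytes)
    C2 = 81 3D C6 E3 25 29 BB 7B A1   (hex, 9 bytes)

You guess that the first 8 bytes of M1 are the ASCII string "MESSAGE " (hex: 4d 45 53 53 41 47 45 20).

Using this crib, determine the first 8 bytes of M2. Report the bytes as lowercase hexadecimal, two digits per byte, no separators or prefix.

22716faa2521c779

First, C1 ⊕ C2 = (M1 ⊕ K) ⊕ (M2 ⊕ K) = M1 ⊕ M2, so the key drops out. Then M2 = (M1 ⊕ M2) ⊕ M1 over the first 8 bytes.
byte 0: (ee ^ 81) ^ 4d = 6f ^ 4d = 22
byte 1: (09 ^ 3d) ^ 45 = 34 ^ 45 = 71
byte 2: (fa ^ c6) ^ 53 = 3c ^ 53 = 6f
byte 3: (1a ^ e3) ^ 53 = f9 ^ 53 = aa
byte 4: (41 ^ 25) ^ 41 = 64 ^ 41 = 25
byte 5: (4f ^ 29) ^ 47 = 66 ^ 47 = 21
byte 6: (39 ^ bb) ^ 45 = 82 ^ 45 = c7
byte 7: (22 ^ 7b) ^ 20 = 59 ^ 20 = 79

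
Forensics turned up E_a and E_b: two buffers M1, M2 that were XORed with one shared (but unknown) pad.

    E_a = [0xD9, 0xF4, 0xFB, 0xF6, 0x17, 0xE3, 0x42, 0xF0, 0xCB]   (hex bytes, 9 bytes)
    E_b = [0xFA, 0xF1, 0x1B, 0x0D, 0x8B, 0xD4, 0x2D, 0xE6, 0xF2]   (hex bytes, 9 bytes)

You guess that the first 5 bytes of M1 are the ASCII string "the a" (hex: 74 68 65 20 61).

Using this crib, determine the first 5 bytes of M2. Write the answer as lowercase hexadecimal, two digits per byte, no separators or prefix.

First, E_a ⊕ E_b = (M1 ⊕ K) ⊕ (M2 ⊕ K) = M1 ⊕ M2, so the key drops out. Then M2 = (M1 ⊕ M2) ⊕ M1 over the first 5 bytes.
byte 0: (d9 xor fa) xor 74 = 23 xor 74 = 57
byte 1: (f4 xor f1) xor 68 = 05 xor 68 = 6d
byte 2: (fb xor 1b) xor 65 = e0 xor 65 = 85
byte 3: (f6 xor 0d) xor 20 = fb xor 20 = db
byte 4: (17 xor 8b) xor 61 = 9c xor 61 = fd

576d85dbfd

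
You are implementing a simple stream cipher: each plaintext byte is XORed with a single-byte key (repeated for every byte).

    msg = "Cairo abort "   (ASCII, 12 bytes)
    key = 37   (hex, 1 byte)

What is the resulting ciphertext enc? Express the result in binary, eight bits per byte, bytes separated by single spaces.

01110100 01010110 01011110 01000101 01011000 00010111 01010110 01010101 01011000 01000101 01000011 00010111

The 1-byte key repeats, so the effective keystream is 37 37 37 37 37 37 37 37 37 37 37 37.
byte 0: 43 ⊕ 37 = 74
byte 1: 61 ⊕ 37 = 56
byte 2: 69 ⊕ 37 = 5e
byte 3: 72 ⊕ 37 = 45
byte 4: 6f ⊕ 37 = 58
byte 5: 20 ⊕ 37 = 17
byte 6: 61 ⊕ 37 = 56
byte 7: 62 ⊕ 37 = 55
byte 8: 6f ⊕ 37 = 58
byte 9: 72 ⊕ 37 = 45
byte 10: 74 ⊕ 37 = 43
byte 11: 20 ⊕ 37 = 17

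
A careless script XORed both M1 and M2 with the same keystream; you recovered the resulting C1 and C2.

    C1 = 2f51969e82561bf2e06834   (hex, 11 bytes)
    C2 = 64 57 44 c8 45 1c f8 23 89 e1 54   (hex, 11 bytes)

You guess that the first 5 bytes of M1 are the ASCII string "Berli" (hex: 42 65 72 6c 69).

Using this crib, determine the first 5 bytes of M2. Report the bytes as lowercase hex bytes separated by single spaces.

First, C1 ⊕ C2 = (M1 ⊕ K) ⊕ (M2 ⊕ K) = M1 ⊕ M2, so the key drops out. Then M2 = (M1 ⊕ M2) ⊕ M1 over the first 5 bytes.
byte 0: (2f ⊕ 64) ⊕ 42 = 4b ⊕ 42 = 09
byte 1: (51 ⊕ 57) ⊕ 65 = 06 ⊕ 65 = 63
byte 2: (96 ⊕ 44) ⊕ 72 = d2 ⊕ 72 = a0
byte 3: (9e ⊕ c8) ⊕ 6c = 56 ⊕ 6c = 3a
byte 4: (82 ⊕ 45) ⊕ 69 = c7 ⊕ 69 = ae

09 63 a0 3a ae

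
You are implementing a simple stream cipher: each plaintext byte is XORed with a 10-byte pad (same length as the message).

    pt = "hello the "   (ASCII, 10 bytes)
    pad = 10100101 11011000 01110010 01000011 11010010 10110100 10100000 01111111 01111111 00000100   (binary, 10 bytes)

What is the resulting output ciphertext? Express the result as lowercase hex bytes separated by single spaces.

68 xor a5 = cd
65 xor d8 = bd
6c xor 72 = 1e
6c xor 43 = 2f
6f xor d2 = bd
20 xor b4 = 94
74 xor a0 = d4
68 xor 7f = 17
65 xor 7f = 1a
20 xor 04 = 24

cd bd 1e 2f bd 94 d4 17 1a 24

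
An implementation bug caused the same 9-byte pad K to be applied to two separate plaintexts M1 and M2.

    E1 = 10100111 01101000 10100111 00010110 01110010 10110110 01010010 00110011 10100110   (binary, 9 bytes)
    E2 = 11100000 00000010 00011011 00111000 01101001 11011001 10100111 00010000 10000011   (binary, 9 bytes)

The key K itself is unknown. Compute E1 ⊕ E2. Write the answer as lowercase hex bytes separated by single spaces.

E1 ⊕ E2 = (M1 ⊕ K) ⊕ (M2 ⊕ K) = M1 ⊕ M2 — the shared key cancels under XOR.
a7 xor e0 = 47
68 xor 02 = 6a
a7 xor 1b = bc
16 xor 38 = 2e
72 xor 69 = 1b
b6 xor d9 = 6f
52 xor a7 = f5
33 xor 10 = 23
a6 xor 83 = 25

47 6a bc 2e 1b 6f f5 23 25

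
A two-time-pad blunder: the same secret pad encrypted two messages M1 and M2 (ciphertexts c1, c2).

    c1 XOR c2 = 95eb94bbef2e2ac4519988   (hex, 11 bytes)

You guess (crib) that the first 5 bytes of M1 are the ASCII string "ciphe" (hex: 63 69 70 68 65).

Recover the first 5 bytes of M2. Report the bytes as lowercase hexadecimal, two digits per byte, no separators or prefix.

Since c1 ⊕ c2 = M1 ⊕ M2, XORing with the guessed M1 bytes yields the corresponding M2 bytes: M2 = (c1 ⊕ c2) ⊕ M1.
10010101 ⊕ 01100011 = 11110110
11101011 ⊕ 01101001 = 10000010
10010100 ⊕ 01110000 = 11100100
10111011 ⊕ 01101000 = 11010011
11101111 ⊕ 01100101 = 10001010

f682e4d38a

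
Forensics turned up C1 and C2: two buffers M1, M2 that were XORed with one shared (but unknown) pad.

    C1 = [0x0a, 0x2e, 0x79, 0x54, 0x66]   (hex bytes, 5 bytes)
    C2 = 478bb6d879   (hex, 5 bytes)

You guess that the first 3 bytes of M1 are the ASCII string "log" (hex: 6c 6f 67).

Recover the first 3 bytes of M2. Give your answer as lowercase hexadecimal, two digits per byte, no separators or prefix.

21caa8

First, C1 ⊕ C2 = (M1 ⊕ K) ⊕ (M2 ⊕ K) = M1 ⊕ M2, so the key drops out. Then M2 = (M1 ⊕ M2) ⊕ M1 over the first 3 bytes.
byte 0: (0a XOR 47) XOR 6c = 4d XOR 6c = 21
byte 1: (2e XOR 8b) XOR 6f = a5 XOR 6f = ca
byte 2: (79 XOR b6) XOR 67 = cf XOR 67 = a8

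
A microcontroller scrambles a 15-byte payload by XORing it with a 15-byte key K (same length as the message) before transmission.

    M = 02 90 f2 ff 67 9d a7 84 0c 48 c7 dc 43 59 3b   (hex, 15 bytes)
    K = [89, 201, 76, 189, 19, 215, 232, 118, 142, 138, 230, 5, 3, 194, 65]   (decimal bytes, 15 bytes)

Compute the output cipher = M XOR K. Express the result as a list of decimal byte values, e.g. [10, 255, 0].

XOR is its own inverse, so applying the key byte-wise gives the result directly.
byte 0: 02 xor 59 = 5b
byte 1: 90 xor c9 = 59
byte 2: f2 xor 4c = be
byte 3: ff xor bd = 42
byte 4: 67 xor 13 = 74
byte 5: 9d xor d7 = 4a
byte 6: a7 xor e8 = 4f
byte 7: 84 xor 76 = f2
byte 8: 0c xor 8e = 82
byte 9: 48 xor 8a = c2
byte 10: c7 xor e6 = 21
byte 11: dc xor 05 = d9
byte 12: 43 xor 03 = 40
byte 13: 59 xor c2 = 9b
byte 14: 3b xor 41 = 7a

[91, 89, 190, 66, 116, 74, 79, 242, 130, 194, 33, 217, 64, 155, 122]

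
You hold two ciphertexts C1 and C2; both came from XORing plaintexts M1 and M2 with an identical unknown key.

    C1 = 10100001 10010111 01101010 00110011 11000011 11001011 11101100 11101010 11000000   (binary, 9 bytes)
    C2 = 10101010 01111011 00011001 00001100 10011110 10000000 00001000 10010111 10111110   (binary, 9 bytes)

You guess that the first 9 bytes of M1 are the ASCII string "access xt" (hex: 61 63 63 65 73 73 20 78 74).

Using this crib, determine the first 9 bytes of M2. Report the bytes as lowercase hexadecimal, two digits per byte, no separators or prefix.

6a8f105a2e38c4050a

First, C1 ⊕ C2 = (M1 ⊕ K) ⊕ (M2 ⊕ K) = M1 ⊕ M2, so the key drops out. Then M2 = (M1 ⊕ M2) ⊕ M1 over the first 9 bytes.
byte 0: (a1 XOR aa) XOR 61 = 0b XOR 61 = 6a
byte 1: (97 XOR 7b) XOR 63 = ec XOR 63 = 8f
byte 2: (6a XOR 19) XOR 63 = 73 XOR 63 = 10
byte 3: (33 XOR 0c) XOR 65 = 3f XOR 65 = 5a
byte 4: (c3 XOR 9e) XOR 73 = 5d XOR 73 = 2e
byte 5: (cb XOR 80) XOR 73 = 4b XOR 73 = 38
byte 6: (ec XOR 08) XOR 20 = e4 XOR 20 = c4
byte 7: (ea XOR 97) XOR 78 = 7d XOR 78 = 05
byte 8: (c0 XOR be) XOR 74 = 7e XOR 74 = 0a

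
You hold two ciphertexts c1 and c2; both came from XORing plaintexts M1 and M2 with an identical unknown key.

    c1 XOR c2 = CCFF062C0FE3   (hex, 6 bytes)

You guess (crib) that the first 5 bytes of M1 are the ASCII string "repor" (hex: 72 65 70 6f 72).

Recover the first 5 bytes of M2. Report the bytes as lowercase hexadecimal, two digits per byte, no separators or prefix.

Since c1 ⊕ c2 = M1 ⊕ M2, XORing with the guessed M1 bytes yields the corresponding M2 bytes: M2 = (c1 ⊕ c2) ⊕ M1.
byte 0: 204 xor 114 = 190
byte 1: 255 xor 101 = 154
byte 2:   6 xor 112 = 118
byte 3:  44 xor 111 =  67
byte 4:  15 xor 114 = 125

be9a76437d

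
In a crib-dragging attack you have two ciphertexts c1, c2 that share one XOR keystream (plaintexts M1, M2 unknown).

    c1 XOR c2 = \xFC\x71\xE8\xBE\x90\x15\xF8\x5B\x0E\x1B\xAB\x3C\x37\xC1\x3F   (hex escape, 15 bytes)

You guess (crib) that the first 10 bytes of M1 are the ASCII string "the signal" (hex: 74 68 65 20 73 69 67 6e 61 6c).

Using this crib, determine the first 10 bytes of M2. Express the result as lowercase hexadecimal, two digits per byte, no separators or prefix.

Since c1 ⊕ c2 = M1 ⊕ M2, XORing with the guessed M1 bytes yields the corresponding M2 bytes: M2 = (c1 ⊕ c2) ⊕ M1.
fc XOR 74 = 88
71 XOR 68 = 19
e8 XOR 65 = 8d
be XOR 20 = 9e
90 XOR 73 = e3
15 XOR 69 = 7c
f8 XOR 67 = 9f
5b XOR 6e = 35
0e XOR 61 = 6f
1b XOR 6c = 77

88198d9ee37c9f356f77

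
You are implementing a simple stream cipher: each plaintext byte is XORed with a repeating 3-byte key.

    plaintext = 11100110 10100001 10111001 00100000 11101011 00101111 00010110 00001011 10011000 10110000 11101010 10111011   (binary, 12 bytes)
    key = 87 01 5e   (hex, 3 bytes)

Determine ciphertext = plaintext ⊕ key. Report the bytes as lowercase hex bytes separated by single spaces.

61 a0 e7 a7 ea 71 91 0a c6 37 eb e5

The 3-byte key repeats, so the effective keystream is 87 01 5e 87 01 5e 87 01 5e 87 01 5e.
byte 0: e6 ⊕ 87 = 61
byte 1: a1 ⊕ 01 = a0
byte 2: b9 ⊕ 5e = e7
byte 3: 20 ⊕ 87 = a7
byte 4: eb ⊕ 01 = ea
byte 5: 2f ⊕ 5e = 71
byte 6: 16 ⊕ 87 = 91
byte 7: 0b ⊕ 01 = 0a
byte 8: 98 ⊕ 5e = c6
byte 9: b0 ⊕ 87 = 37
byte 10: ea ⊕ 01 = eb
byte 11: bb ⊕ 5e = e5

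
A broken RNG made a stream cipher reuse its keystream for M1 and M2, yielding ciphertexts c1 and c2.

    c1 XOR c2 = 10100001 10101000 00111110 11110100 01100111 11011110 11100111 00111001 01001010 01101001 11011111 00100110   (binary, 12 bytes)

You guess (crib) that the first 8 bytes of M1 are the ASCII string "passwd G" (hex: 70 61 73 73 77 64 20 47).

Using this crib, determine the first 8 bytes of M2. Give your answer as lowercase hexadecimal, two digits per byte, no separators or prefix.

d1c94d8710bac77e

Since c1 ⊕ c2 = M1 ⊕ M2, XORing with the guessed M1 bytes yields the corresponding M2 bytes: M2 = (c1 ⊕ c2) ⊕ M1.
byte 0: 10100001 xor 01110000 = 11010001
byte 1: 10101000 xor 01100001 = 11001001
byte 2: 00111110 xor 01110011 = 01001101
byte 3: 11110100 xor 01110011 = 10000111
byte 4: 01100111 xor 01110111 = 00010000
byte 5: 11011110 xor 01100100 = 10111010
byte 6: 11100111 xor 00100000 = 11000111
byte 7: 00111001 xor 01000111 = 01111110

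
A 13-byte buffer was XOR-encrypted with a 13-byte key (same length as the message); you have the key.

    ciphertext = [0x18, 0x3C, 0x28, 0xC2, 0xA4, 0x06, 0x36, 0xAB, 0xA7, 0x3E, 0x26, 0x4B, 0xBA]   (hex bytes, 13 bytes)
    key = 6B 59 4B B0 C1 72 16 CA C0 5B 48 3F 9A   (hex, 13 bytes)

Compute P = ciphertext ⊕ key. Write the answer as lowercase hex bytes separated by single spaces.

XOR is its own inverse, so applying the key byte-wise gives the result directly.
byte 0: 18 xor 6b = 73
byte 1: 3c xor 59 = 65
byte 2: 28 xor 4b = 63
byte 3: c2 xor b0 = 72
byte 4: a4 xor c1 = 65
byte 5: 06 xor 72 = 74
byte 6: 36 xor 16 = 20
byte 7: ab xor ca = 61
byte 8: a7 xor c0 = 67
byte 9: 3e xor 5b = 65
byte 10: 26 xor 48 = 6e
byte 11: 4b xor 3f = 74
byte 12: ba xor 9a = 20

73 65 63 72 65 74 20 61 67 65 6e 74 20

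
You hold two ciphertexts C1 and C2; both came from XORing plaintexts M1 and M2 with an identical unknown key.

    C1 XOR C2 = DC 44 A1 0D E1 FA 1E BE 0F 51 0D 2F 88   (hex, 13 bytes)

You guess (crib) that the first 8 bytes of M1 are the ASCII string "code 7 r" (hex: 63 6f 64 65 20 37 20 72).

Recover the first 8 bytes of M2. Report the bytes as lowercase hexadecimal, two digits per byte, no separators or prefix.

Since C1 ⊕ C2 = M1 ⊕ M2, XORing with the guessed M1 bytes yields the corresponding M2 bytes: M2 = (C1 ⊕ C2) ⊕ M1.
byte 0: dc ^ 63 = bf
byte 1: 44 ^ 6f = 2b
byte 2: a1 ^ 64 = c5
byte 3: 0d ^ 65 = 68
byte 4: e1 ^ 20 = c1
byte 5: fa ^ 37 = cd
byte 6: 1e ^ 20 = 3e
byte 7: be ^ 72 = cc

bf2bc568c1cd3ecc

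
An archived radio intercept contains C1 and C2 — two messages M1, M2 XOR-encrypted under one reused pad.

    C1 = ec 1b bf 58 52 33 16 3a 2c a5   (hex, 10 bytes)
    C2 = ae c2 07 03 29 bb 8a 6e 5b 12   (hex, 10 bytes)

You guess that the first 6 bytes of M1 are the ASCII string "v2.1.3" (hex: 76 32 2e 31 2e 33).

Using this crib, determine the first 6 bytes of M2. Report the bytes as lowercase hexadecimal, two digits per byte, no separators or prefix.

First, C1 ⊕ C2 = (M1 ⊕ K) ⊕ (M2 ⊕ K) = M1 ⊕ M2, so the key drops out. Then M2 = (M1 ⊕ M2) ⊕ M1 over the first 6 bytes.
byte 0: (ec xor ae) xor 76 = 42 xor 76 = 34
byte 1: (1b xor c2) xor 32 = d9 xor 32 = eb
byte 2: (bf xor 07) xor 2e = b8 xor 2e = 96
byte 3: (58 xor 03) xor 31 = 5b xor 31 = 6a
byte 4: (52 xor 29) xor 2e = 7b xor 2e = 55
byte 5: (33 xor bb) xor 33 = 88 xor 33 = bb

34eb966a55bb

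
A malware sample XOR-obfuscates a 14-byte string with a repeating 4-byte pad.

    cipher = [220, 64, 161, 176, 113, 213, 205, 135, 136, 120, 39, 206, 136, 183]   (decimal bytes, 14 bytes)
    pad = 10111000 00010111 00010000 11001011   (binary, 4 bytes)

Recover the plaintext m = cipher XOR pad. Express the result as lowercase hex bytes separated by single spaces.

64 57 b1 7b c9 c2 dd 4c 30 6f 37 05 30 a0

The 4-byte key repeats, so the effective keystream is b8 17 10 cb b8 17 10 cb b8 17 10 cb b8 17.
byte 0: dc ⊕ b8 = 64
byte 1: 40 ⊕ 17 = 57
byte 2: a1 ⊕ 10 = b1
byte 3: b0 ⊕ cb = 7b
byte 4: 71 ⊕ b8 = c9
byte 5: d5 ⊕ 17 = c2
byte 6: cd ⊕ 10 = dd
byte 7: 87 ⊕ cb = 4c
byte 8: 88 ⊕ b8 = 30
byte 9: 78 ⊕ 17 = 6f
byte 10: 27 ⊕ 10 = 37
byte 11: ce ⊕ cb = 05
byte 12: 88 ⊕ b8 = 30
byte 13: b7 ⊕ 17 = a0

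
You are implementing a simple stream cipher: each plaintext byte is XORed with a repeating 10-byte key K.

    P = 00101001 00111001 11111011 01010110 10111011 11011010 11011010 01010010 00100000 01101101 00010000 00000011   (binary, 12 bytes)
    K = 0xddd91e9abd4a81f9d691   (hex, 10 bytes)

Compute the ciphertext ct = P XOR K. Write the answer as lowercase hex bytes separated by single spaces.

f4 e0 e5 cc 06 90 5b ab f6 fc cd da

The 10-byte key repeats, so the effective keystream is dd d9 1e 9a bd 4a 81 f9 d6 91 dd d9.
byte 0: 29 ^ dd = f4
byte 1: 39 ^ d9 = e0
byte 2: fb ^ 1e = e5
byte 3: 56 ^ 9a = cc
byte 4: bb ^ bd = 06
byte 5: da ^ 4a = 90
byte 6: da ^ 81 = 5b
byte 7: 52 ^ f9 = ab
byte 8: 20 ^ d6 = f6
byte 9: 6d ^ 91 = fc
byte 10: 10 ^ dd = cd
byte 11: 03 ^ d9 = da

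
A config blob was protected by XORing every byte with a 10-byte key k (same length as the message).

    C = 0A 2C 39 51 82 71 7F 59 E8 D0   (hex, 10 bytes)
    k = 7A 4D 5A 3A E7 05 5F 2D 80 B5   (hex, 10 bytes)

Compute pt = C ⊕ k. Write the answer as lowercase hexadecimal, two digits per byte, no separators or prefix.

7061636b657420746865

XOR is its own inverse, so applying the key byte-wise gives the result directly.
byte 0: 00001010 ^ 01111010 = 01110000
byte 1: 00101100 ^ 01001101 = 01100001
byte 2: 00111001 ^ 01011010 = 01100011
byte 3: 01010001 ^ 00111010 = 01101011
byte 4: 10000010 ^ 11100111 = 01100101
byte 5: 01110001 ^ 00000101 = 01110100
byte 6: 01111111 ^ 01011111 = 00100000
byte 7: 01011001 ^ 00101101 = 01110100
byte 8: 11101000 ^ 10000000 = 01101000
byte 9: 11010000 ^ 10110101 = 01100101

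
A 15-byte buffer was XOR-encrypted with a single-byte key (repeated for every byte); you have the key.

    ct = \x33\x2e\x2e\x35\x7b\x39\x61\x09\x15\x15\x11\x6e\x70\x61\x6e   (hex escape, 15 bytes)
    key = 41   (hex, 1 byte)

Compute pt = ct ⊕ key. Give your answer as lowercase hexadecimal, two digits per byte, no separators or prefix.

The 1-byte key repeats, so the effective keystream is 41 41 41 41 41 41 41 41 41 41 41 41 41 41 41.
byte 0: 00110011 ⊕ 01000001 = 01110010
byte 1: 00101110 ⊕ 01000001 = 01101111
byte 2: 00101110 ⊕ 01000001 = 01101111
byte 3: 00110101 ⊕ 01000001 = 01110100
byte 4: 01111011 ⊕ 01000001 = 00111010
byte 5: 00111001 ⊕ 01000001 = 01111000
byte 6: 01100001 ⊕ 01000001 = 00100000
byte 7: 00001001 ⊕ 01000001 = 01001000
byte 8: 00010101 ⊕ 01000001 = 01010100
byte 9: 00010101 ⊕ 01000001 = 01010100
byte 10: 00010001 ⊕ 01000001 = 01010000
byte 11: 01101110 ⊕ 01000001 = 00101111
byte 12: 01110000 ⊕ 01000001 = 00110001
byte 13: 01100001 ⊕ 01000001 = 00100000
byte 14: 01101110 ⊕ 01000001 = 00101111

726f6f743a7820485454502f31202f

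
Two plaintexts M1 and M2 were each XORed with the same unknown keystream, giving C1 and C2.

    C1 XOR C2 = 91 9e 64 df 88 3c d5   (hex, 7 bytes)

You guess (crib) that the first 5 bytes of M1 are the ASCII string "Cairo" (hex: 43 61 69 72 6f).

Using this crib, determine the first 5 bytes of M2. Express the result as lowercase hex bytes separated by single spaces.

d2 ff 0d ad e7

Since C1 ⊕ C2 = M1 ⊕ M2, XORing with the guessed M1 bytes yields the corresponding M2 bytes: M2 = (C1 ⊕ C2) ⊕ M1.
145 ⊕  67 = 210
158 ⊕  97 = 255
100 ⊕ 105 =  13
223 ⊕ 114 = 173
136 ⊕ 111 = 231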